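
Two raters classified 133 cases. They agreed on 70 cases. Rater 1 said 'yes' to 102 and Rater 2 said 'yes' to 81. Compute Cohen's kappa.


P_o = 70/133 = 0.526316
P_e = (102*81 + 31*52) / 17689 = 0.5582
kappa = (P_o - P_e) / (1 - P_e)
kappa = (0.526316 - 0.5582) / (1 - 0.5582)
kappa = -0.0722

-0.0722


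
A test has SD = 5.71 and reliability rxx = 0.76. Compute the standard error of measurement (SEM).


SEM = SD * sqrt(1 - rxx)
SEM = 5.71 * sqrt(1 - 0.76)
SEM = 5.71 * sqrt(0.24) = 5.71 * 0.489898
SEM = 2.7973

2.7973


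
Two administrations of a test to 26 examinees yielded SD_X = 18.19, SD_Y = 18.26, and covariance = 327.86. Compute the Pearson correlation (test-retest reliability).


r = cov(X,Y) / (SD_X * SD_Y)
r = 327.86 / (18.19 * 18.26)
r = 327.86 / 332.1494
r = 0.9871

0.9871


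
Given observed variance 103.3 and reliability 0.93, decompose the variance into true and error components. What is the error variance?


var_true = rxx * var_obs = 0.93 * 103.3 = 96.069
var_error = var_obs - var_true
var_error = 103.3 - 96.069
var_error = 7.231

7.231


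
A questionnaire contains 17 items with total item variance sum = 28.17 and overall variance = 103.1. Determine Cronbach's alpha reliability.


alpha = (k/(k-1)) * (1 - sum(si^2)/s_total^2)
= (17/16) * (1 - 28.17/103.1)
alpha = 0.7722

0.7722


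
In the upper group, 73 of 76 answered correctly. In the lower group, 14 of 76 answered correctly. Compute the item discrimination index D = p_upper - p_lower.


p_upper = 73/76 = 0.9605
p_lower = 14/76 = 0.1842
D = 0.9605 - 0.1842 = 0.7763

0.7763


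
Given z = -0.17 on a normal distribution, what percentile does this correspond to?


CDF(z) = 0.5 * (1 + erf(z/sqrt(2)))
erf(-0.1202) = -0.135
CDF = 0.4325
Percentile rank = 0.4325 * 100 = 43.25

43.25


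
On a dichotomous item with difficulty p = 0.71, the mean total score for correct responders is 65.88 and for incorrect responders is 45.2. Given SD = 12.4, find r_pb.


q = 1 - p = 0.29
rpb = ((M1 - M0) / SD) * sqrt(p * q)
rpb = ((65.88 - 45.2) / 12.4) * sqrt(0.71 * 0.29)
rpb = 0.7568

0.7568


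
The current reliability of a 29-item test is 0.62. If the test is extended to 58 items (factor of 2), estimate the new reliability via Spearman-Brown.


r_new = (n * rxx) / (1 + (n-1) * rxx)
r_new = (2 * 0.62) / (1 + 1 * 0.62)
r_new = 1.24 / 1.62
r_new = 0.7654

0.7654


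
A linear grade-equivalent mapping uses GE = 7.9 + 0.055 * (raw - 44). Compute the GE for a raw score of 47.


raw - median = 47 - 44 = 3
slope * diff = 0.055 * 3 = 0.165
GE = 7.9 + 0.165
GE = 8.065

8.065


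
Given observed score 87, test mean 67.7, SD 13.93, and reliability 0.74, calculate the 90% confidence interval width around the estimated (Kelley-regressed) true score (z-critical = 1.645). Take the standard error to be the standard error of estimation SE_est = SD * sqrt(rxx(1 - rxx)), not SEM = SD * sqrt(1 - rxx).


True score estimate = 0.74*87 + 0.26*67.7 = 81.982
SE_est = SD * sqrt(rxx * (1 - rxx)) = 13.93 * sqrt(0.74 * 0.26) = 13.93 * sqrt(0.1924) = 6.110175
CI = T_est +/- z * SE_est, so width = 2 * z * SE_est = 2 * 1.645 * 6.110175
Width = 20.1025

20.1025


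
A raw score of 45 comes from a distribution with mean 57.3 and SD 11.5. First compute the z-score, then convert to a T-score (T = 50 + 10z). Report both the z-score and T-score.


z = (X - mean) / SD = (45 - 57.3) / 11.5
z = -12.3 / 11.5
z = -1.0696
T-score = T = 50 + 10z
Carry z at full precision (z = -12.3 / 11.5) into the conversion:
T-score = 50 + 10 * (-12.3 / 11.5) = 50 + -123 / 11.5
T-score = 50 + -10.6957
T-score = 39.3043

39.3043


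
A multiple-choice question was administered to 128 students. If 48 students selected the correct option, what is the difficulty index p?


Item difficulty p = number correct / total examinees
p = 48 / 128
p = 0.375

0.375


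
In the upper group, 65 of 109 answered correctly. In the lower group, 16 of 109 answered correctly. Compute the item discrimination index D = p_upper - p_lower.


p_upper = 65/109 = 0.5963
p_lower = 16/109 = 0.1468
D = 0.5963 - 0.1468 = 0.4495

0.4495


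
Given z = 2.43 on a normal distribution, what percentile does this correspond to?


CDF(z) = 0.5 * (1 + erf(z/sqrt(2)))
erf(1.7183) = 0.9849
CDF = 0.9925
Percentile rank = 0.9925 * 100 = 99.25

99.25


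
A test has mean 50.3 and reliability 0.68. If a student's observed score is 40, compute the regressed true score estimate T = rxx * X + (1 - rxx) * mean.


T_est = rxx * X + (1 - rxx) * mean
T_est = 0.68 * 40 + 0.32 * 50.3
T_est = 27.2 + 16.096
T_est = 43.296

43.296


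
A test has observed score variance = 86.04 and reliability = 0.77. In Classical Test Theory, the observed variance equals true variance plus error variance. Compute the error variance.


var_true = rxx * var_obs = 0.77 * 86.04 = 66.2508
var_error = var_obs - var_true
var_error = 86.04 - 66.2508
var_error = 19.7892

19.7892


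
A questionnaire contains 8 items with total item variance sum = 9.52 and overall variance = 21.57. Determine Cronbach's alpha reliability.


alpha = (k/(k-1)) * (1 - sum(si^2)/s_total^2)
= (8/7) * (1 - 9.52/21.57)
alpha = 0.6385

0.6385


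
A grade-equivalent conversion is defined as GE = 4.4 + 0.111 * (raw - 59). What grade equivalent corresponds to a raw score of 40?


raw - median = 40 - 59 = -19
slope * diff = 0.111 * -19 = -2.109
GE = 4.4 + -2.109
GE = 2.291

2.291


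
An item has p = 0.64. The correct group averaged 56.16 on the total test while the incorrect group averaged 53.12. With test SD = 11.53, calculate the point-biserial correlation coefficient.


q = 1 - p = 0.36
rpb = ((M1 - M0) / SD) * sqrt(p * q)
rpb = ((56.16 - 53.12) / 11.53) * sqrt(0.64 * 0.36)
rpb = 0.1266

0.1266


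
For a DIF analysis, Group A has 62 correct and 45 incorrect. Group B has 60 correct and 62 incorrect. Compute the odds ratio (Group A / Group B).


Odds_A = 62/45 = 1.3778
Odds_B = 60/62 = 0.9677
OR = Odds_A / Odds_B = 1.3778 / 0.9677
Exactly, OR = (62 * 62) / (45 * 60) = 3844 / 2700
OR = 1.4237

1.4237


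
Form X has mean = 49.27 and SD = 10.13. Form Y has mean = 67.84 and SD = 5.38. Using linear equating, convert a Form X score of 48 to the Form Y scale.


slope = SD_Y / SD_X = 5.38 / 10.13 ~ 0.5311
intercept = mean_Y - slope * mean_X = 67.84 - (5.38 / 10.13) * 49.27 ~ 41.6729
Y = slope * X + intercept. To avoid rounding drift from the rounded slope/intercept, evaluate the equivalent form Y = mean_Y + SD_Y * (X - mean_X) / SD_X at full precision:
Y = 67.84 + 5.38 * (48 - 49.27) / 10.13
Y = 67.84 - 5.38 * 1.27 / 10.13
Y = 67.84 - 6.8326 / 10.13
Y = 67.84 - 0.6745
Y = 67.1655

67.1655


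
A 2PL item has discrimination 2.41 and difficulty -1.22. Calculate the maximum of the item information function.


For 2PL, max info at theta = b = -1.22
I_max = a^2 / 4 = 2.41^2 / 4
= 5.8081 / 4
I_max = 1.452

1.452


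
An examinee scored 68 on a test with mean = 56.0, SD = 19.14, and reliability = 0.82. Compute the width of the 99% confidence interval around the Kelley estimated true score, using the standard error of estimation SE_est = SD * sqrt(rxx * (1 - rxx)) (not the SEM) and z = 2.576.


True score estimate = 0.82*68 + 0.18*56.0 = 65.84
SE_est = SD * sqrt(rxx * (1 - rxx)) = 19.14 * sqrt(0.82 * 0.18) = 19.14 * sqrt(0.1476) = 7.353348
CI = T_est +/- z * SE_est, so width = 2 * z * SE_est = 2 * 2.576 * 7.353348
Width = 37.8844

37.8844


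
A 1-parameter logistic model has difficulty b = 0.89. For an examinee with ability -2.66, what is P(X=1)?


theta - b = -2.66 - 0.89 = -3.55
exp(-(theta - b)) = exp(3.55) = 34.8133
P = 1 / (1 + 34.8133)
P = 0.0279

0.0279


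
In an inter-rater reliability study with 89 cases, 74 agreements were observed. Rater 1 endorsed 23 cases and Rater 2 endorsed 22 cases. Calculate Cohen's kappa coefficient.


P_o = 74/89 = 0.831461
P_e = (23*22 + 66*67) / 7921 = 0.622144
kappa = (P_o - P_e) / (1 - P_e)
kappa = (0.831461 - 0.622144) / (1 - 0.622144)
kappa = 0.554

0.554


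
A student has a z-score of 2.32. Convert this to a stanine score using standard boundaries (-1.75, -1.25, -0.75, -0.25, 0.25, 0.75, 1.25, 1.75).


Stanine boundaries: [-1.75, -1.25, -0.75, -0.25, 0.25, 0.75, 1.25, 1.75]
z = 2.32
Check each boundary:
  z >= -1.75 -> could be stanine 2
  z >= -1.25 -> could be stanine 3
  z >= -0.75 -> could be stanine 4
  z >= -0.25 -> could be stanine 5
  z >= 0.25 -> could be stanine 6
  z >= 0.75 -> could be stanine 7
  z >= 1.25 -> could be stanine 8
  z >= 1.75 -> could be stanine 9
Highest qualifying boundary gives stanine = 9

9


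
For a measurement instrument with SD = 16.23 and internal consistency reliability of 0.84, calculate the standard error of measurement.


SEM = SD * sqrt(1 - rxx)
SEM = 16.23 * sqrt(1 - 0.84)
SEM = 16.23 * sqrt(0.16) = 16.23 * 0.4
SEM = 6.492

6.492


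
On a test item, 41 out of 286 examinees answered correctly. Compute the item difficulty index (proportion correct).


Item difficulty p = number correct / total examinees
p = 41 / 286
p = 0.1434

0.1434


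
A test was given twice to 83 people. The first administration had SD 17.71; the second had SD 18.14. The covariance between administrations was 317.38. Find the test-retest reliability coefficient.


r = cov(X,Y) / (SD_X * SD_Y)
r = 317.38 / (17.71 * 18.14)
r = 317.38 / 321.2594
r = 0.9879

0.9879


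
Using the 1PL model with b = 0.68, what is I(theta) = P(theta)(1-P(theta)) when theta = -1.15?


P = 1/(1+exp(-(-1.15-0.68))) = 0.1382
I = P*(1-P) = 0.1382 * 0.8618
I = 0.1191

0.1191


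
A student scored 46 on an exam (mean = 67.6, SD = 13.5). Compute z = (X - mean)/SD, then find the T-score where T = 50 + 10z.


z = (X - mean) / SD = (46 - 67.6) / 13.5
z = -21.6 / 13.5
z = -1.6
T-score = T = 50 + 10z
Carry z at full precision (z = -21.6 / 13.5) into the conversion:
T-score = 50 + 10 * (-21.6 / 13.5) = 50 + -216 / 13.5
T-score = 50 + -16.0
T-score = 34.0

34.0


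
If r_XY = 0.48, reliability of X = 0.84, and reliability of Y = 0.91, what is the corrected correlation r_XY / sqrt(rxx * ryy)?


r_corrected = rxy / sqrt(rxx * ryy)
= 0.48 / sqrt(0.84 * 0.91)
= 0.48 / sqrt(0.7644)
= 0.48 / 0.8743
r_corrected = 0.549

0.549


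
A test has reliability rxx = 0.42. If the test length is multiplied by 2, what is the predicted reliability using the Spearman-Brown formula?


r_new = (n * rxx) / (1 + (n-1) * rxx)
r_new = (2 * 0.42) / (1 + 1 * 0.42)
r_new = 0.84 / 1.42
r_new = 0.5915

0.5915


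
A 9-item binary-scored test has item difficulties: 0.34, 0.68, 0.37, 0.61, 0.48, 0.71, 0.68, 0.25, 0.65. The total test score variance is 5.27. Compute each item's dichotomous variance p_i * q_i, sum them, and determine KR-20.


For each item, compute p_i * q_i:
  Item 1: 0.34 * 0.66 = 0.2244
  Item 2: 0.68 * 0.32 = 0.2176
  Item 3: 0.37 * 0.63 = 0.2331
  Item 4: 0.61 * 0.39 = 0.2379
  Item 5: 0.48 * 0.52 = 0.2496
  Item 6: 0.71 * 0.29 = 0.2059
  Item 7: 0.68 * 0.32 = 0.2176
  Item 8: 0.25 * 0.75 = 0.1875
  Item 9: 0.65 * 0.35 = 0.2275
Sum(p_i * q_i) = 0.2244 + 0.2176 + 0.2331 + 0.2379 + 0.2496 + 0.2059 + 0.2176 + 0.1875 + 0.2275 = 2.0011
KR-20 = (k/(k-1)) * (1 - Sum(p_i*q_i) / Var_total)
= (9/8) * (1 - 2.0011/5.27)
= 1.125 * 0.6203
KR-20 = 0.6978

0.6978


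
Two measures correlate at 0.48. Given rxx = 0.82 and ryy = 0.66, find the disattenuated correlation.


r_corrected = rxy / sqrt(rxx * ryy)
= 0.48 / sqrt(0.82 * 0.66)
= 0.48 / sqrt(0.5412)
= 0.48 / 0.735663
r_corrected = 0.6525

0.6525


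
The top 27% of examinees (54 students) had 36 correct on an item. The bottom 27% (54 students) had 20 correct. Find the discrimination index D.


p_upper = 36/54 = 0.6667
p_lower = 20/54 = 0.3704
D = 0.6667 - 0.3704 = 0.2963

0.2963


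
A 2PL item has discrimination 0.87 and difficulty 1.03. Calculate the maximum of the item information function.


For 2PL, max info at theta = b = 1.03
I_max = a^2 / 4 = 0.87^2 / 4
= 0.7569 / 4
I_max = 0.1892

0.1892


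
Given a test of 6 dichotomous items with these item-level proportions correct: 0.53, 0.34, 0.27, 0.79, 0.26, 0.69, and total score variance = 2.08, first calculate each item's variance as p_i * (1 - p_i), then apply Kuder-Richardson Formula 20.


For each item, compute p_i * q_i:
  Item 1: 0.53 * 0.47 = 0.2491
  Item 2: 0.34 * 0.66 = 0.2244
  Item 3: 0.27 * 0.73 = 0.1971
  Item 4: 0.79 * 0.21 = 0.1659
  Item 5: 0.26 * 0.74 = 0.1924
  Item 6: 0.69 * 0.31 = 0.2139
Sum(p_i * q_i) = 0.2491 + 0.2244 + 0.1971 + 0.1659 + 0.1924 + 0.2139 = 1.2428
KR-20 = (k/(k-1)) * (1 - Sum(p_i*q_i) / Var_total)
= (6/5) * (1 - 1.2428/2.08)
= 1.2 * 0.4025
KR-20 = 0.483

0.483


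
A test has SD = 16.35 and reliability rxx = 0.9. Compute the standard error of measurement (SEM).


SEM = SD * sqrt(1 - rxx)
SEM = 16.35 * sqrt(1 - 0.9)
SEM = 16.35 * sqrt(0.1) = 16.35 * 0.316228
SEM = 5.1703

5.1703


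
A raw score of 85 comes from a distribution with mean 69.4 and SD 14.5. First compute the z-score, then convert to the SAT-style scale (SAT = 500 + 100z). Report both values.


z = (X - mean) / SD = (85 - 69.4) / 14.5
z = 15.6 / 14.5
z = 1.0759
SAT-scale = SAT = 500 + 100z
Carry z at full precision (z = 15.6 / 14.5) into the conversion:
SAT-scale = 500 + 100 * (15.6 / 14.5) = 500 + 1560 / 14.5
SAT-scale = 500 + 107.5862
SAT-scale = 607.5862

607.5862


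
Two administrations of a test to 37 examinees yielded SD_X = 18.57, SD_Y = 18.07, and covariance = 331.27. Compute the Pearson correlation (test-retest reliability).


r = cov(X,Y) / (SD_X * SD_Y)
r = 331.27 / (18.57 * 18.07)
r = 331.27 / 335.5599
r = 0.9872

0.9872


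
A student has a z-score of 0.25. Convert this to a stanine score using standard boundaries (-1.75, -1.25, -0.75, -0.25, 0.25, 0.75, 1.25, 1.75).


Stanine boundaries: [-1.75, -1.25, -0.75, -0.25, 0.25, 0.75, 1.25, 1.75]
z = 0.25
Check each boundary:
  z >= -1.75 -> could be stanine 2
  z >= -1.25 -> could be stanine 3
  z >= -0.75 -> could be stanine 4
  z >= -0.25 -> could be stanine 5
  z >= 0.25 -> could be stanine 6
  z < 0.75
  z < 1.25
  z < 1.75
Highest qualifying boundary gives stanine = 6

6


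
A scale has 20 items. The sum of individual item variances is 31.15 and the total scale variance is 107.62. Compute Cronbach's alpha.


alpha = (k/(k-1)) * (1 - sum(si^2)/s_total^2)
= (20/19) * (1 - 31.15/107.62)
alpha = 0.748

0.748


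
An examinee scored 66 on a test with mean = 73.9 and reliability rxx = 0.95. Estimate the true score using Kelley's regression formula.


T_est = rxx * X + (1 - rxx) * mean
T_est = 0.95 * 66 + 0.05 * 73.9
T_est = 62.7 + 3.695
T_est = 66.395

66.395


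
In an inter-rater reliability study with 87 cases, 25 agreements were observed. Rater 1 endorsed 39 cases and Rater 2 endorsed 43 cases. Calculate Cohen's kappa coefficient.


P_o = 25/87 = 0.287356
P_e = (39*43 + 48*44) / 7569 = 0.500595
kappa = (P_o - P_e) / (1 - P_e)
kappa = (0.287356 - 0.500595) / (1 - 0.500595)
kappa = -0.427

-0.427


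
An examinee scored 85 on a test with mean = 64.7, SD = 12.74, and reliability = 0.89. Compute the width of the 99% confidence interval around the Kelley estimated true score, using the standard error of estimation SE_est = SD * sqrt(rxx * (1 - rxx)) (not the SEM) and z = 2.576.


True score estimate = 0.89*85 + 0.11*64.7 = 82.767
SE_est = SD * sqrt(rxx * (1 - rxx)) = 12.74 * sqrt(0.89 * 0.11) = 12.74 * sqrt(0.0979) = 3.986216
CI = T_est +/- z * SE_est, so width = 2 * z * SE_est = 2 * 2.576 * 3.986216
Width = 20.537

20.537


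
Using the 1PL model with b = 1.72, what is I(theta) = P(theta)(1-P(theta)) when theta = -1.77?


P = 1/(1+exp(-(-1.77-1.72))) = 0.0296
I = P*(1-P) = 0.0296 * 0.9704
I = 0.0287

0.0287


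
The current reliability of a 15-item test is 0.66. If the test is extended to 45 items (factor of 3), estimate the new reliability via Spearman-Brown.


r_new = (n * rxx) / (1 + (n-1) * rxx)
r_new = (3 * 0.66) / (1 + 2 * 0.66)
r_new = 1.98 / 2.32
r_new = 0.8534

0.8534


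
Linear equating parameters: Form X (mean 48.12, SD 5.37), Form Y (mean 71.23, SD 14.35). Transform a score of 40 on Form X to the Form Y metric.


slope = SD_Y / SD_X = 14.35 / 5.37 ~ 2.6723
intercept = mean_Y - slope * mean_X = 71.23 - (14.35 / 5.37) * 48.12 ~ -57.3588
Y = slope * X + intercept. To avoid rounding drift from the rounded slope/intercept, evaluate the equivalent form Y = mean_Y + SD_Y * (X - mean_X) / SD_X at full precision:
Y = 71.23 + 14.35 * (40 - 48.12) / 5.37
Y = 71.23 - 14.35 * 8.12 / 5.37
Y = 71.23 - 116.522 / 5.37
Y = 71.23 - 21.6987
Y = 49.5313

49.5313


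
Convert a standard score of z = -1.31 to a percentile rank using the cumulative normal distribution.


CDF(z) = 0.5 * (1 + erf(z/sqrt(2)))
erf(-0.9263) = -0.8098
CDF = 0.0951
Percentile rank = 0.0951 * 100 = 9.51

9.51


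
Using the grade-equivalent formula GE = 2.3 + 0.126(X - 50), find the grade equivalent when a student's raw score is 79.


raw - median = 79 - 50 = 29
slope * diff = 0.126 * 29 = 3.654
GE = 2.3 + 3.654
GE = 5.954

5.954


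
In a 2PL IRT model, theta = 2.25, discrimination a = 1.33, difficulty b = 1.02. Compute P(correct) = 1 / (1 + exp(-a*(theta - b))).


a*(theta - b) = 1.33 * (2.25 - 1.02) = 1.6359
exp(-1.6359) = 0.1948
P = 1 / (1 + 0.1948)
P = 0.837

0.837


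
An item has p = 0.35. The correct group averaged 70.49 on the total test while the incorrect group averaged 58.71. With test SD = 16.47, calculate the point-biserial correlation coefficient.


q = 1 - p = 0.65
rpb = ((M1 - M0) / SD) * sqrt(p * q)
rpb = ((70.49 - 58.71) / 16.47) * sqrt(0.35 * 0.65)
rpb = 0.3411

0.3411


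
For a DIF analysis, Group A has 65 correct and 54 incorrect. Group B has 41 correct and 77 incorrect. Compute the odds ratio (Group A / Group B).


Odds_A = 65/54 = 1.2037
Odds_B = 41/77 = 0.5325
OR = Odds_A / Odds_B = 1.2037 / 0.5325
Exactly, OR = (65 * 77) / (54 * 41) = 5005 / 2214
OR = 2.2606

2.2606


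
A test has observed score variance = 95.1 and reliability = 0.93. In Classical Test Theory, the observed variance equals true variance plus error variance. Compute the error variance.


var_true = rxx * var_obs = 0.93 * 95.1 = 88.443
var_error = var_obs - var_true
var_error = 95.1 - 88.443
var_error = 6.657

6.657


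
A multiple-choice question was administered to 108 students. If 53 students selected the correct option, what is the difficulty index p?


Item difficulty p = number correct / total examinees
p = 53 / 108
p = 0.4907

0.4907


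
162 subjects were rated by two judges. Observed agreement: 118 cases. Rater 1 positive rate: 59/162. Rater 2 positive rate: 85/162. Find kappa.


P_o = 118/162 = 0.728395
P_e = (59*85 + 103*77) / 26244 = 0.493294
kappa = (P_o - P_e) / (1 - P_e)
kappa = (0.728395 - 0.493294) / (1 - 0.493294)
kappa = 0.464

0.464


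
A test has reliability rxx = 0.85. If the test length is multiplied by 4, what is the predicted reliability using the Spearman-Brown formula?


r_new = (n * rxx) / (1 + (n-1) * rxx)
r_new = (4 * 0.85) / (1 + 3 * 0.85)
r_new = 3.4 / 3.55
r_new = 0.9577

0.9577


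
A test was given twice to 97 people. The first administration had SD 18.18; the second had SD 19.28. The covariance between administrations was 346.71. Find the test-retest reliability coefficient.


r = cov(X,Y) / (SD_X * SD_Y)
r = 346.71 / (18.18 * 19.28)
r = 346.71 / 350.5104
r = 0.9892

0.9892


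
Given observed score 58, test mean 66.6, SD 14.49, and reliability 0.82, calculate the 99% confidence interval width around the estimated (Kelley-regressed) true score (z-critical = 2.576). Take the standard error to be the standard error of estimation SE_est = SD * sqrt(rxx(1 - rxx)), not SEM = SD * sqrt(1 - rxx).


True score estimate = 0.82*58 + 0.18*66.6 = 59.548
SE_est = SD * sqrt(rxx * (1 - rxx)) = 14.49 * sqrt(0.82 * 0.18) = 14.49 * sqrt(0.1476) = 5.566876
CI = T_est +/- z * SE_est, so width = 2 * z * SE_est = 2 * 2.576 * 5.566876
Width = 28.6805

28.6805


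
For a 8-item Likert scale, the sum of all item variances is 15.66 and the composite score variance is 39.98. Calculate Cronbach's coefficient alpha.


alpha = (k/(k-1)) * (1 - sum(si^2)/s_total^2)
= (8/7) * (1 - 15.66/39.98)
alpha = 0.6952

0.6952


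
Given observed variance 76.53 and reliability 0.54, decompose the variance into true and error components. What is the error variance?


var_true = rxx * var_obs = 0.54 * 76.53 = 41.3262
var_error = var_obs - var_true
var_error = 76.53 - 41.3262
var_error = 35.2038

35.2038


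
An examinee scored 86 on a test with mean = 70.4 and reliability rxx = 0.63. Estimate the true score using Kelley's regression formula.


T_est = rxx * X + (1 - rxx) * mean
T_est = 0.63 * 86 + 0.37 * 70.4
T_est = 54.18 + 26.048
T_est = 80.228

80.228


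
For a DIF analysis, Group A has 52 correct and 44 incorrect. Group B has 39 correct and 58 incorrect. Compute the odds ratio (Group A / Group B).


Odds_A = 52/44 = 1.1818
Odds_B = 39/58 = 0.6724
OR = Odds_A / Odds_B = 1.1818 / 0.6724
Exactly, OR = (52 * 58) / (44 * 39) = 3016 / 1716
OR = 1.7576

1.7576


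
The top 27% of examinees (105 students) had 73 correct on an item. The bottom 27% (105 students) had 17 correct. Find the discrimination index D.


p_upper = 73/105 = 0.6952
p_lower = 17/105 = 0.1619
D = 0.6952 - 0.1619 = 0.5333

0.5333


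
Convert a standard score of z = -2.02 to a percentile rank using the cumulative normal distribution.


CDF(z) = 0.5 * (1 + erf(z/sqrt(2)))
erf(-1.4284) = -0.9566
CDF = 0.0217
Percentile rank = 0.0217 * 100 = 2.17

2.17


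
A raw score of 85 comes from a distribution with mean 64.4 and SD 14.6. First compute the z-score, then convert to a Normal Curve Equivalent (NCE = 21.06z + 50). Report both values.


z = (X - mean) / SD = (85 - 64.4) / 14.6
z = 20.6 / 14.6
z = 1.411
NCE = NCE = 21.06z + 50
Carry z at full precision (z = 20.6 / 14.6) into the conversion:
NCE = 21.06 * (20.6 / 14.6) + 50 = 433.836 / 14.6 + 50
NCE = 29.7148 + 50
NCE = 79.7148

79.7148


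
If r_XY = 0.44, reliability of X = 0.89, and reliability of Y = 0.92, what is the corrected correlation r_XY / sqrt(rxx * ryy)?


r_corrected = rxy / sqrt(rxx * ryy)
= 0.44 / sqrt(0.89 * 0.92)
= 0.44 / sqrt(0.8188)
= 0.44 / 0.904876
r_corrected = 0.4863

0.4863


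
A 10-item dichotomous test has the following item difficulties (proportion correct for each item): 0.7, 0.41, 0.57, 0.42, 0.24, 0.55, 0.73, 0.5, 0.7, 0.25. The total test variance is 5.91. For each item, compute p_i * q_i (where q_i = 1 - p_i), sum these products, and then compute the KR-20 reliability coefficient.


For each item, compute p_i * q_i:
  Item 1: 0.7 * 0.3 = 0.21
  Item 2: 0.41 * 0.59 = 0.2419
  Item 3: 0.57 * 0.43 = 0.2451
  Item 4: 0.42 * 0.58 = 0.2436
  Item 5: 0.24 * 0.76 = 0.1824
  Item 6: 0.55 * 0.45 = 0.2475
  Item 7: 0.73 * 0.27 = 0.1971
  Item 8: 0.5 * 0.5 = 0.25
  Item 9: 0.7 * 0.3 = 0.21
  Item 10: 0.25 * 0.75 = 0.1875
Sum(p_i * q_i) = 0.21 + 0.2419 + 0.2451 + 0.2436 + 0.1824 + 0.2475 + 0.1971 + 0.25 + 0.21 + 0.1875 = 2.2151
KR-20 = (k/(k-1)) * (1 - Sum(p_i*q_i) / Var_total)
= (10/9) * (1 - 2.2151/5.91)
= 1.1111 * 0.6252
KR-20 = 0.6947

0.6947


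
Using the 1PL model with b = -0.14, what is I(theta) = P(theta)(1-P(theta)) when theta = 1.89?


P = 1/(1+exp(-(1.89--0.14))) = 0.8839
I = P*(1-P) = 0.8839 * 0.1161
I = 0.1026

0.1026


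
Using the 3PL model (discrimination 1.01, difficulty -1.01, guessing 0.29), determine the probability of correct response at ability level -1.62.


logit = 1.01*(-1.62 - -1.01) = -0.6161
P* = 1/(1 + exp(--0.6161)) = 0.3507
P = 0.29 + (1 - 0.29) * 0.3507
P = 0.539

0.539


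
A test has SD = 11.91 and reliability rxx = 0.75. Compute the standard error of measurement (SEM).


SEM = SD * sqrt(1 - rxx)
SEM = 11.91 * sqrt(1 - 0.75)
SEM = 11.91 * sqrt(0.25) = 11.91 * 0.5
SEM = 5.955

5.955


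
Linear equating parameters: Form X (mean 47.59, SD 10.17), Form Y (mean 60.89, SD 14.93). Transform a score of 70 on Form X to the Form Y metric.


slope = SD_Y / SD_X = 14.93 / 10.17 ~ 1.468
intercept = mean_Y - slope * mean_X = 60.89 - (14.93 / 10.17) * 47.59 ~ -8.9742
Y = slope * X + intercept. To avoid rounding drift from the rounded slope/intercept, evaluate the equivalent form Y = mean_Y + SD_Y * (X - mean_X) / SD_X at full precision:
Y = 60.89 + 14.93 * (70 - 47.59) / 10.17
Y = 60.89 + 14.93 * 22.41 / 10.17
Y = 60.89 + 334.5813 / 10.17
Y = 60.89 + 32.8988
Y = 93.7888

93.7888


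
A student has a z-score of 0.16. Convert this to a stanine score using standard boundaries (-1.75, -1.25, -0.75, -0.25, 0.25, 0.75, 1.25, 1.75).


Stanine boundaries: [-1.75, -1.25, -0.75, -0.25, 0.25, 0.75, 1.25, 1.75]
z = 0.16
Check each boundary:
  z >= -1.75 -> could be stanine 2
  z >= -1.25 -> could be stanine 3
  z >= -0.75 -> could be stanine 4
  z >= -0.25 -> could be stanine 5
  z < 0.25
  z < 0.75
  z < 1.25
  z < 1.75
Highest qualifying boundary gives stanine = 5

5


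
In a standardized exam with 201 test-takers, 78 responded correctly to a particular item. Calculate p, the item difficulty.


Item difficulty p = number correct / total examinees
p = 78 / 201
p = 0.3881

0.3881


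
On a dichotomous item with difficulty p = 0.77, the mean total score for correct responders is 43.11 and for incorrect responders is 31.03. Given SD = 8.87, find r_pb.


q = 1 - p = 0.23
rpb = ((M1 - M0) / SD) * sqrt(p * q)
rpb = ((43.11 - 31.03) / 8.87) * sqrt(0.77 * 0.23)
rpb = 0.5731

0.5731


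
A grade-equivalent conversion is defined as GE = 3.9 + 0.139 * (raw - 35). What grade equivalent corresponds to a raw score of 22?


raw - median = 22 - 35 = -13
slope * diff = 0.139 * -13 = -1.807
GE = 3.9 + -1.807
GE = 2.093

2.093


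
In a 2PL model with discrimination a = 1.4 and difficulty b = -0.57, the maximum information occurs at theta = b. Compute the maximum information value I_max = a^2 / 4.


For 2PL, max info at theta = b = -0.57
I_max = a^2 / 4 = 1.4^2 / 4
= 1.96 / 4
I_max = 0.49

0.49


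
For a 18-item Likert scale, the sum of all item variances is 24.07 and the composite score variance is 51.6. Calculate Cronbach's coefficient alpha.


alpha = (k/(k-1)) * (1 - sum(si^2)/s_total^2)
= (18/17) * (1 - 24.07/51.6)
alpha = 0.5649

0.5649


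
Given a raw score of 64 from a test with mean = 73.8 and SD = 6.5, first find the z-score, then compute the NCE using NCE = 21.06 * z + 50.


z = (X - mean) / SD = (64 - 73.8) / 6.5
z = -9.8 / 6.5
z = -1.5077
NCE = NCE = 21.06z + 50
Carry z at full precision (z = -9.8 / 6.5) into the conversion:
NCE = 21.06 * (-9.8 / 6.5) + 50 = -206.388 / 6.5 + 50
NCE = -31.752 + 50
NCE = 18.248

18.248


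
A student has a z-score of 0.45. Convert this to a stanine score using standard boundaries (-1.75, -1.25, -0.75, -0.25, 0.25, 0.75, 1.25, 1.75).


Stanine boundaries: [-1.75, -1.25, -0.75, -0.25, 0.25, 0.75, 1.25, 1.75]
z = 0.45
Check each boundary:
  z >= -1.75 -> could be stanine 2
  z >= -1.25 -> could be stanine 3
  z >= -0.75 -> could be stanine 4
  z >= -0.25 -> could be stanine 5
  z >= 0.25 -> could be stanine 6
  z < 0.75
  z < 1.25
  z < 1.75
Highest qualifying boundary gives stanine = 6

6


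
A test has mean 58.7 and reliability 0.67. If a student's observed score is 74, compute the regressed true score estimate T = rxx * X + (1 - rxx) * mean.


T_est = rxx * X + (1 - rxx) * mean
T_est = 0.67 * 74 + 0.33 * 58.7
T_est = 49.58 + 19.371
T_est = 68.951

68.951


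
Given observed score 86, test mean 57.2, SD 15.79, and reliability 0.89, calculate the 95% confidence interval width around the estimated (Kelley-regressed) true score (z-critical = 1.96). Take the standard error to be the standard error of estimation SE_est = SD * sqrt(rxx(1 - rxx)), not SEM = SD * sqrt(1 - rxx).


True score estimate = 0.89*86 + 0.11*57.2 = 82.832
SE_est = SD * sqrt(rxx * (1 - rxx)) = 15.79 * sqrt(0.89 * 0.11) = 15.79 * sqrt(0.0979) = 4.940529
CI = T_est +/- z * SE_est, so width = 2 * z * SE_est = 2 * 1.96 * 4.940529
Width = 19.3669

19.3669


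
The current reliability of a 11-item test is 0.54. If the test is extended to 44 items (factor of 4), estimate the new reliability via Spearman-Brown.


r_new = (n * rxx) / (1 + (n-1) * rxx)
r_new = (4 * 0.54) / (1 + 3 * 0.54)
r_new = 2.16 / 2.62
r_new = 0.8244

0.8244


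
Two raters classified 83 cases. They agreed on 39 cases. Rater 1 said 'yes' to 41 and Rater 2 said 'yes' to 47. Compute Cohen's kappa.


P_o = 39/83 = 0.46988
P_e = (41*47 + 42*36) / 6889 = 0.499202
kappa = (P_o - P_e) / (1 - P_e)
kappa = (0.46988 - 0.499202) / (1 - 0.499202)
kappa = -0.0586

-0.0586


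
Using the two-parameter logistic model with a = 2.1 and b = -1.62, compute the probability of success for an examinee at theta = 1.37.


a*(theta - b) = 2.1 * (1.37 - -1.62) = 6.279
exp(-6.279) = 0.0019
P = 1 / (1 + 0.0019)
P = 0.9981

0.9981


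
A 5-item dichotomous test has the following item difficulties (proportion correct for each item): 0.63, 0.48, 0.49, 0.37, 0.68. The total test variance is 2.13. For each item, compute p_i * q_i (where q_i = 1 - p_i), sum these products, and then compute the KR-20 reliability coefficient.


For each item, compute p_i * q_i:
  Item 1: 0.63 * 0.37 = 0.2331
  Item 2: 0.48 * 0.52 = 0.2496
  Item 3: 0.49 * 0.51 = 0.2499
  Item 4: 0.37 * 0.63 = 0.2331
  Item 5: 0.68 * 0.32 = 0.2176
Sum(p_i * q_i) = 0.2331 + 0.2496 + 0.2499 + 0.2331 + 0.2176 = 1.1833
KR-20 = (k/(k-1)) * (1 - Sum(p_i*q_i) / Var_total)
= (5/4) * (1 - 1.1833/2.13)
= 1.25 * 0.4445
KR-20 = 0.5556

0.5556


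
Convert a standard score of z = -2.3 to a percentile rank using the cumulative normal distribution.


CDF(z) = 0.5 * (1 + erf(z/sqrt(2)))
erf(-1.6263) = -0.9786
CDF = 0.0107
Percentile rank = 0.0107 * 100 = 1.07

1.07


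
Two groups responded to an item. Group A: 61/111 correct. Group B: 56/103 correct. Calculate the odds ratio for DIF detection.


Odds_A = 61/50 = 1.22
Odds_B = 56/47 = 1.1915
OR = Odds_A / Odds_B = 1.22 / 1.1915
Exactly, OR = (61 * 47) / (50 * 56) = 2867 / 2800
OR = 1.0239

1.0239


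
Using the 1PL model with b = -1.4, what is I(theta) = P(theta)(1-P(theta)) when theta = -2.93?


P = 1/(1+exp(-(-2.93--1.4))) = 0.178
I = P*(1-P) = 0.178 * 0.822
I = 0.1463

0.1463


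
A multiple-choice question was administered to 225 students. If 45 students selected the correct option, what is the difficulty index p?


Item difficulty p = number correct / total examinees
p = 45 / 225
p = 0.2

0.2


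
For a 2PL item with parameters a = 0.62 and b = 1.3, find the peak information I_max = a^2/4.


For 2PL, max info at theta = b = 1.3
I_max = a^2 / 4 = 0.62^2 / 4
= 0.3844 / 4
I_max = 0.0961

0.0961


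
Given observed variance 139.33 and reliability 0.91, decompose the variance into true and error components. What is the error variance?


var_true = rxx * var_obs = 0.91 * 139.33 = 126.7903
var_error = var_obs - var_true
var_error = 139.33 - 126.7903
var_error = 12.5397

12.5397


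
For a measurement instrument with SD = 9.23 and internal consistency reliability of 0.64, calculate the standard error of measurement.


SEM = SD * sqrt(1 - rxx)
SEM = 9.23 * sqrt(1 - 0.64)
SEM = 9.23 * sqrt(0.36) = 9.23 * 0.6
SEM = 5.538

5.538


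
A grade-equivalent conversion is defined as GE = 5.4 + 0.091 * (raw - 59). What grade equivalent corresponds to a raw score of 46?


raw - median = 46 - 59 = -13
slope * diff = 0.091 * -13 = -1.183
GE = 5.4 + -1.183
GE = 4.217

4.217


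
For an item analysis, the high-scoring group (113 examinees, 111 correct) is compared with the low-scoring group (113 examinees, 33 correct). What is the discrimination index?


p_upper = 111/113 = 0.9823
p_lower = 33/113 = 0.292
D = 0.9823 - 0.292 = 0.6903

0.6903


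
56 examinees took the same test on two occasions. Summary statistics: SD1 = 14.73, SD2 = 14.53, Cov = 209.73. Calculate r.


r = cov(X,Y) / (SD_X * SD_Y)
r = 209.73 / (14.73 * 14.53)
r = 209.73 / 214.0269
r = 0.9799

0.9799


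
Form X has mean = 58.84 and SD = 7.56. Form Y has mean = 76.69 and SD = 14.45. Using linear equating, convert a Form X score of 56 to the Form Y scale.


slope = SD_Y / SD_X = 14.45 / 7.56 ~ 1.9114
intercept = mean_Y - slope * mean_X = 76.69 - (14.45 / 7.56) * 58.84 ~ -35.7753
Y = slope * X + intercept. To avoid rounding drift from the rounded slope/intercept, evaluate the equivalent form Y = mean_Y + SD_Y * (X - mean_X) / SD_X at full precision:
Y = 76.69 + 14.45 * (56 - 58.84) / 7.56
Y = 76.69 - 14.45 * 2.84 / 7.56
Y = 76.69 - 41.038 / 7.56
Y = 76.69 - 5.4283
Y = 71.2617

71.2617


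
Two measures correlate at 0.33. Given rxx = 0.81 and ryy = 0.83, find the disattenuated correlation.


r_corrected = rxy / sqrt(rxx * ryy)
= 0.33 / sqrt(0.81 * 0.83)
= 0.33 / sqrt(0.6723)
= 0.33 / 0.819939
r_corrected = 0.4025

0.4025


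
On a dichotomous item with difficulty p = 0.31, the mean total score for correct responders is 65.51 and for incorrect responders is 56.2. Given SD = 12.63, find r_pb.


q = 1 - p = 0.69
rpb = ((M1 - M0) / SD) * sqrt(p * q)
rpb = ((65.51 - 56.2) / 12.63) * sqrt(0.31 * 0.69)
rpb = 0.3409

0.3409


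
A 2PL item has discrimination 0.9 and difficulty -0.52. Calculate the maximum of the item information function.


For 2PL, max info at theta = b = -0.52
I_max = a^2 / 4 = 0.9^2 / 4
= 0.81 / 4
I_max = 0.2025

0.2025


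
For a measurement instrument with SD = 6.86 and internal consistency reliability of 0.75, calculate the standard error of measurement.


SEM = SD * sqrt(1 - rxx)
SEM = 6.86 * sqrt(1 - 0.75)
SEM = 6.86 * sqrt(0.25) = 6.86 * 0.5
SEM = 3.43

3.43


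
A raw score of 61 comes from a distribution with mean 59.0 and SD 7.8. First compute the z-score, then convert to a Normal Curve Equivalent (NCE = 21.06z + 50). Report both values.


z = (X - mean) / SD = (61 - 59.0) / 7.8
z = 2.0 / 7.8
z = 0.2564
NCE = NCE = 21.06z + 50
Carry z at full precision (z = 2.0 / 7.8) into the conversion:
NCE = 21.06 * (2.0 / 7.8) + 50 = 42.12 / 7.8 + 50
NCE = 5.4 + 50
NCE = 55.4

55.4


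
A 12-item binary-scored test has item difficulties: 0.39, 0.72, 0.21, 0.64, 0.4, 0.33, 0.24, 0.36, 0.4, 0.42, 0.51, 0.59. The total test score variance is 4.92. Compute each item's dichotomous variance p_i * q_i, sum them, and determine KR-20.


For each item, compute p_i * q_i:
  Item 1: 0.39 * 0.61 = 0.2379
  Item 2: 0.72 * 0.28 = 0.2016
  Item 3: 0.21 * 0.79 = 0.1659
  Item 4: 0.64 * 0.36 = 0.2304
  Item 5: 0.4 * 0.6 = 0.24
  Item 6: 0.33 * 0.67 = 0.2211
  Item 7: 0.24 * 0.76 = 0.1824
  Item 8: 0.36 * 0.64 = 0.2304
  Item 9: 0.4 * 0.6 = 0.24
  Item 10: 0.42 * 0.58 = 0.2436
  Item 11: 0.51 * 0.49 = 0.2499
  Item 12: 0.59 * 0.41 = 0.2419
Sum(p_i * q_i) = 0.2379 + 0.2016 + 0.1659 + 0.2304 + 0.24 + 0.2211 + 0.1824 + 0.2304 + 0.24 + 0.2436 + 0.2499 + 0.2419 = 2.6851
KR-20 = (k/(k-1)) * (1 - Sum(p_i*q_i) / Var_total)
= (12/11) * (1 - 2.6851/4.92)
= 1.0909 * 0.4542
KR-20 = 0.4955

0.4955


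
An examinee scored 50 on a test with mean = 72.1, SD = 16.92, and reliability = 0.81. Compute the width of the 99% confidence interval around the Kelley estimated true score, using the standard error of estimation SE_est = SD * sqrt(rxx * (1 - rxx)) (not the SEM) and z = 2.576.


True score estimate = 0.81*50 + 0.19*72.1 = 54.199
SE_est = SD * sqrt(rxx * (1 - rxx)) = 16.92 * sqrt(0.81 * 0.19) = 16.92 * sqrt(0.1539) = 6.637731
CI = T_est +/- z * SE_est, so width = 2 * z * SE_est = 2 * 2.576 * 6.637731
Width = 34.1976

34.1976


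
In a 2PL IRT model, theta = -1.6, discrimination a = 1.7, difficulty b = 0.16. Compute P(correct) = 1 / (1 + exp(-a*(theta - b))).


a*(theta - b) = 1.7 * (-1.6 - 0.16) = -2.992
exp(--2.992) = 19.9255
P = 1 / (1 + 19.9255)
P = 0.0478

0.0478


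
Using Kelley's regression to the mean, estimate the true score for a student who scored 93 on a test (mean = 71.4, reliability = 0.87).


T_est = rxx * X + (1 - rxx) * mean
T_est = 0.87 * 93 + 0.13 * 71.4
T_est = 80.91 + 9.282
T_est = 90.192

90.192


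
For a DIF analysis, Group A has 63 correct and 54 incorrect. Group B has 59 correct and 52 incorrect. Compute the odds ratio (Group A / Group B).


Odds_A = 63/54 = 1.1667
Odds_B = 59/52 = 1.1346
OR = Odds_A / Odds_B = 1.1667 / 1.1346
Exactly, OR = (63 * 52) / (54 * 59) = 3276 / 3186
OR = 1.0282

1.0282


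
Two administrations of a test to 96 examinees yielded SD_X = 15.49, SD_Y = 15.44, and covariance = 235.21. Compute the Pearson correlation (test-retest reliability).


r = cov(X,Y) / (SD_X * SD_Y)
r = 235.21 / (15.49 * 15.44)
r = 235.21 / 239.1656
r = 0.9835

0.9835


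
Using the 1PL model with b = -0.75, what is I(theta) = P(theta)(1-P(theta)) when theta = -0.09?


P = 1/(1+exp(-(-0.09--0.75))) = 0.6593
I = P*(1-P) = 0.6593 * 0.3407
I = 0.2246

0.2246


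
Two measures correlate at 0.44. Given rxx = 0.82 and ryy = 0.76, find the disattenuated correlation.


r_corrected = rxy / sqrt(rxx * ryy)
= 0.44 / sqrt(0.82 * 0.76)
= 0.44 / sqrt(0.6232)
= 0.44 / 0.78943
r_corrected = 0.5574

0.5574


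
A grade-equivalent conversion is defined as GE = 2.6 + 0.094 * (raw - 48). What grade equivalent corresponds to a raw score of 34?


raw - median = 34 - 48 = -14
slope * diff = 0.094 * -14 = -1.316
GE = 2.6 + -1.316
GE = 1.284

1.284


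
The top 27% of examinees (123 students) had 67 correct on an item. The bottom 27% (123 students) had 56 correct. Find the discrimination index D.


p_upper = 67/123 = 0.5447
p_lower = 56/123 = 0.4553
D = 0.5447 - 0.4553 = 0.0894

0.0894


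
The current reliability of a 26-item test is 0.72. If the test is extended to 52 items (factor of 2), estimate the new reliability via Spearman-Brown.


r_new = (n * rxx) / (1 + (n-1) * rxx)
r_new = (2 * 0.72) / (1 + 1 * 0.72)
r_new = 1.44 / 1.72
r_new = 0.8372

0.8372


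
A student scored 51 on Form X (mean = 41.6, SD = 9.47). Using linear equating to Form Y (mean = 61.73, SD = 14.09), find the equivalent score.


slope = SD_Y / SD_X = 14.09 / 9.47 ~ 1.4879
intercept = mean_Y - slope * mean_X = 61.73 - (14.09 / 9.47) * 41.6 ~ -0.1648
Y = slope * X + intercept. To avoid rounding drift from the rounded slope/intercept, evaluate the equivalent form Y = mean_Y + SD_Y * (X - mean_X) / SD_X at full precision:
Y = 61.73 + 14.09 * (51 - 41.6) / 9.47
Y = 61.73 + 14.09 * 9.4 / 9.47
Y = 61.73 + 132.446 / 9.47
Y = 61.73 + 13.9859
Y = 75.7159

75.7159


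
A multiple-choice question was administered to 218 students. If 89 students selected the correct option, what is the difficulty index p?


Item difficulty p = number correct / total examinees
p = 89 / 218
p = 0.4083

0.4083


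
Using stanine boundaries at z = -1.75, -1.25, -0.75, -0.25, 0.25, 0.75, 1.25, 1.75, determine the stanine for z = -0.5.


Stanine boundaries: [-1.75, -1.25, -0.75, -0.25, 0.25, 0.75, 1.25, 1.75]
z = -0.5
Check each boundary:
  z >= -1.75 -> could be stanine 2
  z >= -1.25 -> could be stanine 3
  z >= -0.75 -> could be stanine 4
  z < -0.25
  z < 0.25
  z < 0.75
  z < 1.25
  z < 1.75
Highest qualifying boundary gives stanine = 4

4


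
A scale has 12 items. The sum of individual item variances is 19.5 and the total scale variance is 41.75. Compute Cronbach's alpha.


alpha = (k/(k-1)) * (1 - sum(si^2)/s_total^2)
= (12/11) * (1 - 19.5/41.75)
alpha = 0.5814

0.5814


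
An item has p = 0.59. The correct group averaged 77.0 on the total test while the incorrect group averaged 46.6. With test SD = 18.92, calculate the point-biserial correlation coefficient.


q = 1 - p = 0.41
rpb = ((M1 - M0) / SD) * sqrt(p * q)
rpb = ((77.0 - 46.6) / 18.92) * sqrt(0.59 * 0.41)
rpb = 0.7903

0.7903


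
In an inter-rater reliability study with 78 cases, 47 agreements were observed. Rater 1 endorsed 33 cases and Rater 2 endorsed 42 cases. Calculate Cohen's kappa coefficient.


P_o = 47/78 = 0.602564
P_e = (33*42 + 45*36) / 6084 = 0.494083
kappa = (P_o - P_e) / (1 - P_e)
kappa = (0.602564 - 0.494083) / (1 - 0.494083)
kappa = 0.2144

0.2144
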